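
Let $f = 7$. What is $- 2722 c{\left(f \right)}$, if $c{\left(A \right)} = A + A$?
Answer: $-38108$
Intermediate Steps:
$c{\left(A \right)} = 2 A$
$- 2722 c{\left(f \right)} = - 2722 \cdot 2 \cdot 7 = \left(-2722\right) 14 = -38108$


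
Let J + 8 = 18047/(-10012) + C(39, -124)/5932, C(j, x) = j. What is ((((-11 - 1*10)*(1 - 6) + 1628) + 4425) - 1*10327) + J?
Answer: -15511477494/3711949 ≈ -4178.8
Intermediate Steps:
J = -36362113/3711949 (J = -8 + (18047/(-10012) + 39/5932) = -8 + (18047*(-1/10012) + 39*(1/5932)) = -8 + (-18047/10012 + 39/5932) = -8 - 6666521/3711949 = -36362113/3711949 ≈ -9.7960)
((((-11 - 1*10)*(1 - 6) + 1628) + 4425) - 1*10327) + J = ((((-11 - 1*10)*(1 - 6) + 1628) + 4425) - 1*10327) - 36362113/3711949 = ((((-11 - 10)*(-5) + 1628) + 4425) - 10327) - 36362113/3711949 = (((-21*(-5) + 1628) + 4425) - 10327) - 36362113/3711949 = (((105 + 1628) + 4425) - 10327) - 36362113/3711949 = ((1733 + 4425) - 10327) - 36362113/3711949 = (6158 - 10327) - 36362113/3711949 = -4169 - 36362113/3711949 = -15511477494/3711949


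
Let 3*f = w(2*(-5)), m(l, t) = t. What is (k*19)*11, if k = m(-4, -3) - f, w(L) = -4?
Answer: -1045/3 ≈ -348.33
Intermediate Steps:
f = -4/3 (f = (1/3)*(-4) = -4/3 ≈ -1.3333)
k = -5/3 (k = -3 - 1*(-4/3) = -3 + 4/3 = -5/3 ≈ -1.6667)
(k*19)*11 = -5/3*19*11 = -95/3*11 = -1045/3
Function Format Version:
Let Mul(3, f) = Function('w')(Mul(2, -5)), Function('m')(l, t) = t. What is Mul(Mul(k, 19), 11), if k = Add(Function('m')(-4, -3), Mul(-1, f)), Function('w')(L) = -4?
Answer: Rational(-1045, 3) ≈ -348.33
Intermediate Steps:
f = Rational(-4, 3) (f = Mul(Rational(1, 3), -4) = Rational(-4, 3) ≈ -1.3333)
k = Rational(-5, 3) (k = Add(-3, Mul(-1, Rational(-4, 3))) = Add(-3, Rational(4, 3)) = Rational(-5, 3) ≈ -1.6667)
Mul(Mul(k, 19), 11) = Mul(Mul(Rational(-5, 3), 19), 11) = Mul(Rational(-95, 3), 11) = Rational(-1045, 3)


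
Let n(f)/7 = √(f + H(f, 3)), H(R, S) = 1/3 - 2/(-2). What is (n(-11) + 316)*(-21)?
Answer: -6636 - 49*I*√87 ≈ -6636.0 - 457.04*I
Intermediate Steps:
H(R, S) = 4/3 (H(R, S) = 1*(⅓) - 2*(-½) = ⅓ + 1 = 4/3)
n(f) = 7*√(4/3 + f) (n(f) = 7*√(f + 4/3) = 7*√(4/3 + f))
(n(-11) + 316)*(-21) = (7*√(12 + 9*(-11))/3 + 316)*(-21) = (7*√(12 - 99)/3 + 316)*(-21) = (7*√(-87)/3 + 316)*(-21) = (7*(I*√87)/3 + 316)*(-21) = (7*I*√87/3 + 316)*(-21) = (316 + 7*I*√87/3)*(-21) = -6636 - 49*I*√87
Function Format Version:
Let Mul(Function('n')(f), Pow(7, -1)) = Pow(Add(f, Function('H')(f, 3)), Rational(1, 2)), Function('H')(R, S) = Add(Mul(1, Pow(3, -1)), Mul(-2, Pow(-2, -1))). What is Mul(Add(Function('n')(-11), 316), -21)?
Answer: Add(-6636, Mul(-49, I, Pow(87, Rational(1, 2)))) ≈ Add(-6636.0, Mul(-457.04, I))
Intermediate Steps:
Function('H')(R, S) = Rational(4, 3) (Function('H')(R, S) = Add(Mul(1, Rational(1, 3)), Mul(-2, Rational(-1, 2))) = Add(Rational(1, 3), 1) = Rational(4, 3))
Function('n')(f) = Mul(7, Pow(Add(Rational(4, 3), f), Rational(1, 2))) (Function('n')(f) = Mul(7, Pow(Add(f, Rational(4, 3)), Rational(1, 2))) = Mul(7, Pow(Add(Rational(4, 3), f), Rational(1, 2))))
Mul(Add(Function('n')(-11), 316), -21) = Mul(Add(Mul(Rational(7, 3), Pow(Add(12, Mul(9, -11)), Rational(1, 2))), 316), -21) = Mul(Add(Mul(Rational(7, 3), Pow(Add(12, -99), Rational(1, 2))), 316), -21) = Mul(Add(Mul(Rational(7, 3), Pow(-87, Rational(1, 2))), 316), -21) = Mul(Add(Mul(Rational(7, 3), Mul(I, Pow(87, Rational(1, 2)))), 316), -21) = Mul(Add(Mul(Rational(7, 3), I, Pow(87, Rational(1, 2))), 316), -21) = Mul(Add(316, Mul(Rational(7, 3), I, Pow(87, Rational(1, 2)))), -21) = Add(-6636, Mul(-49, I, Pow(87, Rational(1, 2))))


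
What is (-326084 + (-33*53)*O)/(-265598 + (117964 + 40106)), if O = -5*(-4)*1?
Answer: 45133/13441 ≈ 3.3579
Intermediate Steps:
O = 20 (O = 20*1 = 20)
(-326084 + (-33*53)*O)/(-265598 + (117964 + 40106)) = (-326084 - 33*53*20)/(-265598 + (117964 + 40106)) = (-326084 - 1749*20)/(-265598 + 158070) = (-326084 - 34980)/(-107528) = -361064*(-1/107528) = 45133/13441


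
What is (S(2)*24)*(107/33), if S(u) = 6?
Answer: 5136/11 ≈ 466.91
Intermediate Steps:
(S(2)*24)*(107/33) = (6*24)*(107/33) = 144*(107*(1/33)) = 144*(107/33) = 5136/11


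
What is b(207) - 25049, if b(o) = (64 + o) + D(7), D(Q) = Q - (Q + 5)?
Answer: -24783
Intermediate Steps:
D(Q) = -5 (D(Q) = Q - (5 + Q) = Q + (-5 - Q) = -5)
b(o) = 59 + o (b(o) = (64 + o) - 5 = 59 + o)
b(207) - 25049 = (59 + 207) - 25049 = 266 - 25049 = -24783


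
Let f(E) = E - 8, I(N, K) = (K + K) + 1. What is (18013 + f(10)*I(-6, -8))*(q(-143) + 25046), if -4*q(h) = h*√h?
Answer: 450402218 + 2571569*I*√143/4 ≈ 4.504e+8 + 7.6879e+6*I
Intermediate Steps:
I(N, K) = 1 + 2*K (I(N, K) = 2*K + 1 = 1 + 2*K)
q(h) = -h^(3/2)/4 (q(h) = -h*√h/4 = -h^(3/2)/4)
f(E) = -8 + E
(18013 + f(10)*I(-6, -8))*(q(-143) + 25046) = (18013 + (-8 + 10)*(1 + 2*(-8)))*(-(-143)*I*√143/4 + 25046) = (18013 + 2*(1 - 16))*(-(-143)*I*√143/4 + 25046) = (18013 + 2*(-15))*(143*I*√143/4 + 25046) = (18013 - 30)*(25046 + 143*I*√143/4) = 17983*(25046 + 143*I*√143/4) = 450402218 + 2571569*I*√143/4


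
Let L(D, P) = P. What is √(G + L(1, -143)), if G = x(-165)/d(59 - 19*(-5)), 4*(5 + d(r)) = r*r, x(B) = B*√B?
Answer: √(-1254602492 - 244365*I*√165)/2962 ≈ 0.014959 - 11.958*I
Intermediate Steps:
x(B) = B^(3/2)
d(r) = -5 + r²/4 (d(r) = -5 + (r*r)/4 = -5 + r²/4)
G = -165*I*√165/5924 (G = (-165)^(3/2)/(-5 + (59 - 19*(-5))²/4) = (-165*I*√165)/(-5 + (59 + 95)²/4) = (-165*I*√165)/(-5 + (¼)*154²) = (-165*I*√165)/(-5 + (¼)*23716) = (-165*I*√165)/(-5 + 5929) = -165*I*√165/5924 ≈ -0.35778*I)
√(G + L(1, -143)) = √(-165*I*√165/5924 - 143) = √(-143 - 165*I*√165/5924)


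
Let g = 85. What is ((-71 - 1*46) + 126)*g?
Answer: 765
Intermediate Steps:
((-71 - 1*46) + 126)*g = ((-71 - 1*46) + 126)*85 = ((-71 - 46) + 126)*85 = (-117 + 126)*85 = 9*85 = 765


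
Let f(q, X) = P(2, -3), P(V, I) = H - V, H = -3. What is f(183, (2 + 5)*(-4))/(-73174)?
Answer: 5/73174 ≈ 6.8330e-5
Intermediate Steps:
P(V, I) = -3 - V
f(q, X) = -5 (f(q, X) = -3 - 1*2 = -3 - 2 = -5)
f(183, (2 + 5)*(-4))/(-73174) = -5/(-73174) = -5*(-1/73174) = 5/73174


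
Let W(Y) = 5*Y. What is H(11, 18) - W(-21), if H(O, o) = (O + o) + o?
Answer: 152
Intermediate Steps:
H(O, o) = O + 2*o
H(11, 18) - W(-21) = (11 + 2*18) - 5*(-21) = (11 + 36) - 1*(-105) = 47 + 105 = 152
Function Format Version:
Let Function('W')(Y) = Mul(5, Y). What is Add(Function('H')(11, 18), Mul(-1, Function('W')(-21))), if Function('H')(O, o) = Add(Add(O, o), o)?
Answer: 152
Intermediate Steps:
Function('H')(O, o) = Add(O, Mul(2, o))
Add(Function('H')(11, 18), Mul(-1, Function('W')(-21))) = Add(Add(11, Mul(2, 18)), Mul(-1, Mul(5, -21))) = Add(Add(11, 36), Mul(-1, -105)) = Add(47, 105) = 152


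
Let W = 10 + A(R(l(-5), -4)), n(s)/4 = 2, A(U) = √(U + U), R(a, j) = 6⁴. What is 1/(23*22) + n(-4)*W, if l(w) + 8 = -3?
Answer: 40481/506 + 288*√2 ≈ 487.30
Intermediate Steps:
l(w) = -11 (l(w) = -8 - 3 = -11)
R(a, j) = 1296
A(U) = √2*√U (A(U) = √(2*U) = √2*√U)
n(s) = 8 (n(s) = 4*2 = 8)
W = 10 + 36*√2 (W = 10 + √2*√1296 = 10 + √2*36 = 10 + 36*√2 ≈ 60.912)
1/(23*22) + n(-4)*W = 1/(23*22) + 8*(10 + 36*√2) = (1/23)*(1/22) + (80 + 288*√2) = 1/506 + (80 + 288*√2) = 40481/506 + 288*√2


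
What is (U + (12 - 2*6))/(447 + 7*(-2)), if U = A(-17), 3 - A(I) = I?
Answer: 20/433 ≈ 0.046189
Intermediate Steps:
A(I) = 3 - I
U = 20 (U = 3 - 1*(-17) = 3 + 17 = 20)
(U + (12 - 2*6))/(447 + 7*(-2)) = (20 + (12 - 2*6))/(447 + 7*(-2)) = (20 + (12 - 12))/(447 - 14) = (20 + 0)/433 = 20*(1/433) = 20/433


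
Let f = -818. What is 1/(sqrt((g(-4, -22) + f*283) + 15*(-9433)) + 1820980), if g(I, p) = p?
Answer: 1820980/3315968533411 - I*sqrt(373011)/3315968533411 ≈ 5.4915e-7 - 1.8418e-10*I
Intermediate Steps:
1/(sqrt((g(-4, -22) + f*283) + 15*(-9433)) + 1820980) = 1/(sqrt((-22 - 818*283) + 15*(-9433)) + 1820980) = 1/(sqrt((-22 - 231494) - 141495) + 1820980) = 1/(sqrt(-231516 - 141495) + 1820980) = 1/(sqrt(-373011) + 1820980) = 1/(I*sqrt(373011) + 1820980) = 1/(1820980 + I*sqrt(373011))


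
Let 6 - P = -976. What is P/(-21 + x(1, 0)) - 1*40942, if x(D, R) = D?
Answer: -409911/10 ≈ -40991.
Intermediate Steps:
P = 982 (P = 6 - 1*(-976) = 6 + 976 = 982)
P/(-21 + x(1, 0)) - 1*40942 = 982/(-21 + 1) - 1*40942 = 982/(-20) - 40942 = -1/20*982 - 40942 = -491/10 - 40942 = -409911/10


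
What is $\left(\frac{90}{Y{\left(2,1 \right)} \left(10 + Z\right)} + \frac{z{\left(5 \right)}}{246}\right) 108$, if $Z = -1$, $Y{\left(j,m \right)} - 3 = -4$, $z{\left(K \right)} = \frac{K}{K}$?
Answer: $- \frac{44262}{41} \approx -1079.6$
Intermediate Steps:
$z{\left(K \right)} = 1$
$Y{\left(j,m \right)} = -1$ ($Y{\left(j,m \right)} = 3 - 4 = -1$)
$\left(\frac{90}{Y{\left(2,1 \right)} \left(10 + Z\right)} + \frac{z{\left(5 \right)}}{246}\right) 108 = \left(\frac{90}{\left(-1\right) \left(10 - 1\right)} + 1 \cdot \frac{1}{246}\right) 108 = \left(\frac{90}{\left(-1\right) 9} + 1 \cdot \frac{1}{246}\right) 108 = \left(\frac{90}{-9} + \frac{1}{246}\right) 108 = \left(90 \left(- \frac{1}{9}\right) + \frac{1}{246}\right) 108 = \left(-10 + \frac{1}{246}\right) 108 = \left(- \frac{2459}{246}\right) 108 = - \frac{44262}{41}$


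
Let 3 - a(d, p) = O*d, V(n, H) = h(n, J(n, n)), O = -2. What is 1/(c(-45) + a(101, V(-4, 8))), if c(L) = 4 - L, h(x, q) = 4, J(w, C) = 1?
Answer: 1/254 ≈ 0.0039370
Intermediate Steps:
V(n, H) = 4
a(d, p) = 3 + 2*d (a(d, p) = 3 - (-2)*d = 3 + 2*d)
1/(c(-45) + a(101, V(-4, 8))) = 1/((4 - 1*(-45)) + (3 + 2*101)) = 1/((4 + 45) + (3 + 202)) = 1/(49 + 205) = 1/254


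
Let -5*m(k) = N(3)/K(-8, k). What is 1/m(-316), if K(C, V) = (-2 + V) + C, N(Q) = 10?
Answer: 163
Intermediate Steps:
K(C, V) = -2 + C + V
m(k) = -2/(-10 + k) (m(k) = -2/(-2 - 8 + k) = -2/(-10 + k))
1/m(-316) = 1/(-2/(-10 - 316)) = 1/(-2/(-326)) = 1/(-2*(-1/326)) = 1/(1/163) = 163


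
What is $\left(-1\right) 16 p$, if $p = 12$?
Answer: $-192$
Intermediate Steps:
$\left(-1\right) 16 p = \left(-1\right) 16 \cdot 12 = \left(-16\right) 12 = -192$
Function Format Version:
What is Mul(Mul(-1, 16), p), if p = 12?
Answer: -192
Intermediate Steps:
Mul(Mul(-1, 16), p) = Mul(Mul(-1, 16), 12) = Mul(-16, 12) = -192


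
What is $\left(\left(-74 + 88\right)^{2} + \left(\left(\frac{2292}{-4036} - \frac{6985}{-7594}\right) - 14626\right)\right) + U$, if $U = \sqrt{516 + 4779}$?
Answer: $- \frac{110564956277}{7662346} + \sqrt{5295} \approx -14357.0$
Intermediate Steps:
$U = \sqrt{5295} \approx 72.767$
$\left(\left(-74 + 88\right)^{2} + \left(\left(\frac{2292}{-4036} - \frac{6985}{-7594}\right) - 14626\right)\right) + U = \left(\left(-74 + 88\right)^{2} + \left(\left(\frac{2292}{-4036} - \frac{6985}{-7594}\right) - 14626\right)\right) + \sqrt{5295} = \left(14^{2} + \left(\left(2292 \left(- \frac{1}{4036}\right) - - \frac{6985}{7594}\right) - 14626\right)\right) + \sqrt{5295} = \left(196 + \left(\left(- \frac{573}{1009} + \frac{6985}{7594}\right) - 14626\right)\right) + \sqrt{5295} = \left(196 + \left(\frac{2696503}{7662346} - 14626\right)\right) + \sqrt{5295} = \left(196 - \frac{112066776093}{7662346}\right) + \sqrt{5295} = - \frac{110564956277}{7662346} + \sqrt{5295}$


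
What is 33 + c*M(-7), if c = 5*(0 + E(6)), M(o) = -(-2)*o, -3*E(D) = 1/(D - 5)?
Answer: 169/3 ≈ 56.333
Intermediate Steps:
E(D) = -1/(3*(-5 + D)) (E(D) = -1/(3*(D - 5)) = -1/(3*(-5 + D)))
M(o) = 2*o
c = -5/3 (c = 5*(0 - 1/(-15 + 3*6)) = 5*(0 - 1/(-15 + 18)) = 5*(0 - 1/3) = 5*(-1/3) = -5/3 ≈ -1.6667)
33 + c*M(-7) = 33 - 10*(-7)/3 = 33 - 5/3*(-14) = 33 + 70/3 = 169/3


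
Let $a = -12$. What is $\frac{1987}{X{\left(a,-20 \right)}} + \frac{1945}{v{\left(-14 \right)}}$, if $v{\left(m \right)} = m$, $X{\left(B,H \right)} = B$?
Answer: $- \frac{25579}{84} \approx -304.51$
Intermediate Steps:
$\frac{1987}{X{\left(a,-20 \right)}} + \frac{1945}{v{\left(-14 \right)}} = \frac{1987}{-12} + \frac{1945}{-14} = 1987 \left(- \frac{1}{12}\right) + 1945 \left(- \frac{1}{14}\right) = - \frac{1987}{12} - \frac{1945}{14} = - \frac{25579}{84}$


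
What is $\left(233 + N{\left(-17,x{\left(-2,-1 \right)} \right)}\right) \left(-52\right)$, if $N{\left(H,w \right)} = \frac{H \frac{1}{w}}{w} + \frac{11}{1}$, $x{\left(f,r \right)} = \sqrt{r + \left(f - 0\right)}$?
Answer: $- \frac{38948}{3} \approx -12983.0$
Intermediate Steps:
$x{\left(f,r \right)} = \sqrt{f + r}$ ($x{\left(f,r \right)} = \sqrt{r + \left(f + 0\right)} = \sqrt{r + f} = \sqrt{f + r}$)
$N{\left(H,w \right)} = 11 + \frac{H}{w^{2}}$ ($N{\left(H,w \right)} = \frac{H}{w^{2}} + 11 \cdot 1 = \frac{H}{w^{2}} + 11 = 11 + \frac{H}{w^{2}}$)
$\left(233 + N{\left(-17,x{\left(-2,-1 \right)} \right)}\right) \left(-52\right) = \left(233 + \left(11 - \frac{17}{-2 - 1}\right)\right) \left(-52\right) = \left(233 + \left(11 - \frac{17}{-3}\right)\right) \left(-52\right) = \left(233 + \left(11 - - \frac{17}{3}\right)\right) \left(-52\right) = \left(233 + \left(11 + \frac{17}{3}\right)\right) \left(-52\right) = \left(233 + \frac{50}{3}\right) \left(-52\right) = \frac{749}{3} \left(-52\right) = - \frac{38948}{3}$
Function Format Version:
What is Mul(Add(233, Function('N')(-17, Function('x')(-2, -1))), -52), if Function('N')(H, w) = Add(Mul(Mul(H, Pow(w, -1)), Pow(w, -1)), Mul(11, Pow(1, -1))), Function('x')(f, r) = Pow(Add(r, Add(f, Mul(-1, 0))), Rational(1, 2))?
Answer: Rational(-38948, 3) ≈ -12983.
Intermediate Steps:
Function('x')(f, r) = Pow(Add(f, r), Rational(1, 2)) (Function('x')(f, r) = Pow(Add(r, Add(f, 0)), Rational(1, 2)) = Pow(Add(r, f), Rational(1, 2)) = Pow(Add(f, r), Rational(1, 2)))
Function('N')(H, w) = Add(11, Mul(H, Pow(w, -2))) (Function('N')(H, w) = Add(Mul(H, Pow(w, -2)), Mul(11, 1)) = Add(Mul(H, Pow(w, -2)), 11) = Add(11, Mul(H, Pow(w, -2))))
Mul(Add(233, Function('N')(-17, Function('x')(-2, -1))), -52) = Mul(Add(233, Add(11, Mul(-17, Pow(Pow(Add(-2, -1), Rational(1, 2)), -2)))), -52) = Mul(Add(233, Add(11, Mul(-17, Pow(Pow(-3, Rational(1, 2)), -2)))), -52) = Mul(Add(233, Add(11, Mul(-17, Pow(Mul(I, Pow(3, Rational(1, 2))), -2)))), -52) = Mul(Add(233, Add(11, Mul(-17, Rational(-1, 3)))), -52) = Mul(Add(233, Add(11, Rational(17, 3))), -52) = Mul(Add(233, Rational(50, 3)), -52) = Mul(Rational(749, 3), -52) = Rational(-38948, 3)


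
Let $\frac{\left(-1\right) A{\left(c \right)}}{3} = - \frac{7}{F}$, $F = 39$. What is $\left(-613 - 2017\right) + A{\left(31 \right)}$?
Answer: $- \frac{34183}{13} \approx -2629.5$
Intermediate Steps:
$A{\left(c \right)} = \frac{7}{13}$ ($A{\left(c \right)} = - 3 \left(- \frac{7}{39}\right) = - 3 \left(\left(-7\right) \frac{1}{39}\right) = \left(-3\right) \left(- \frac{7}{39}\right) = \frac{7}{13}$)
$\left(-613 - 2017\right) + A{\left(31 \right)} = \left(-613 - 2017\right) + \frac{7}{13} = -2630 + \frac{7}{13} = - \frac{34183}{13}$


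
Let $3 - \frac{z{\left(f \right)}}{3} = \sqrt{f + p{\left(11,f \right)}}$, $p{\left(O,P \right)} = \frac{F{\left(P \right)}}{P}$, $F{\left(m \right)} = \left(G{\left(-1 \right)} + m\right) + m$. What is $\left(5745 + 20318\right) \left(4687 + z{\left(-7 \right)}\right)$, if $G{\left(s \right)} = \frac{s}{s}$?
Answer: $122391848 - \frac{469134 i \sqrt{7}}{7} \approx 1.2239 \cdot 10^{8} - 1.7732 \cdot 10^{5} i$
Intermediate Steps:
$G{\left(s \right)} = 1$
$F{\left(m \right)} = 1 + 2 m$ ($F{\left(m \right)} = \left(1 + m\right) + m = 1 + 2 m$)
$p{\left(O,P \right)} = \frac{1 + 2 P}{P}$
$z{\left(f \right)} = 9 - 3 \sqrt{2 + f + \frac{1}{f}}$ ($z{\left(f \right)} = 9 - 3 \sqrt{f + \left(2 + \frac{1}{f}\right)} = 9 - 3 \sqrt{2 + f + \frac{1}{f}}$)
$\left(5745 + 20318\right) \left(4687 + z{\left(-7 \right)}\right) = \left(5745 + 20318\right) \left(4687 + \left(9 - 3 \sqrt{2 - 7 + \frac{1}{-7}}\right)\right) = 26063 \left(4687 + \left(9 - 3 \sqrt{2 - 7 - \frac{1}{7}}\right)\right) = 26063 \left(4687 + \left(9 - 3 \sqrt{- \frac{36}{7}}\right)\right) = 26063 \left(4687 + \left(9 - 3 \frac{6 i \sqrt{7}}{7}\right)\right) = 26063 \left(4687 + \left(9 - \frac{18 i \sqrt{7}}{7}\right)\right) = 26063 \left(4696 - \frac{18 i \sqrt{7}}{7}\right) = 122391848 - \frac{469134 i \sqrt{7}}{7}$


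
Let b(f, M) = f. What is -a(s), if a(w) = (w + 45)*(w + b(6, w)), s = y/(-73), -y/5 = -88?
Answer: 5690/5329 ≈ 1.0677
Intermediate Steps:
y = 440 (y = -5*(-88) = 440)
s = -440/73 (s = 440/(-73) = 440*(-1/73) = -440/73 ≈ -6.0274)
a(w) = (6 + w)*(45 + w) (a(w) = (w + 45)*(w + 6) = (45 + w)*(6 + w) = (6 + w)*(45 + w))
-a(s) = -(270 + (-440/73)² + 51*(-440/73)) = -(270 + 193600/5329 - 22440/73) = -1*(-5690/5329) = 5690/5329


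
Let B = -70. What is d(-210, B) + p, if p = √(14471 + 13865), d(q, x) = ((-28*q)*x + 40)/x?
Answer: 41156/7 + 4*√1771 ≈ 6047.8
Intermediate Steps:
d(q, x) = (40 - 28*q*x)/x (d(q, x) = (-28*q*x + 40)/x = (40 - 28*q*x)/x)
p = 4*√1771 (p = √28336 = 4*√1771 ≈ 168.33)
d(-210, B) + p = (-28*(-210) + 40/(-70)) + 4*√1771 = (5880 + 40*(-1/70)) + 4*√1771 = (5880 - 4/7) + 4*√1771 = 41156/7 + 4*√1771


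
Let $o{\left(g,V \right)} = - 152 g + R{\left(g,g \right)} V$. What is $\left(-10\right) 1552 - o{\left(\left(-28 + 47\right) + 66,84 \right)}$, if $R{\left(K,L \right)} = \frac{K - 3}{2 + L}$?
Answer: $- \frac{77696}{29} \approx -2679.2$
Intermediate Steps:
$R{\left(K,L \right)} = \frac{-3 + K}{2 + L}$
$o{\left(g,V \right)} = - 152 g + \frac{V \left(-3 + g\right)}{2 + g}$ ($o{\left(g,V \right)} = - 152 g + \frac{-3 + g}{2 + g} V = - 152 g + \frac{V \left(-3 + g\right)}{2 + g}$)
$\left(-10\right) 1552 - o{\left(\left(-28 + 47\right) + 66,84 \right)} = \left(-10\right) 1552 - \frac{84 \left(-3 + \left(\left(-28 + 47\right) + 66\right)\right) - 152 \left(\left(-28 + 47\right) + 66\right) \left(2 + \left(\left(-28 + 47\right) + 66\right)\right)}{2 + \left(\left(-28 + 47\right) + 66\right)} = -15520 - \frac{84 \left(-3 + \left(19 + 66\right)\right) - 152 \left(19 + 66\right) \left(2 + \left(19 + 66\right)\right)}{2 + \left(19 + 66\right)} = -15520 - \frac{84 \left(-3 + 85\right) - 12920 \left(2 + 85\right)}{2 + 85} = -15520 - \frac{84 \cdot 82 - 12920 \cdot 87}{87} = -15520 - \frac{6888 - 1124040}{87} = -15520 - \frac{1}{87} \left(-1117152\right) = -15520 - - \frac{372384}{29} = -15520 + \frac{372384}{29} = - \frac{77696}{29}$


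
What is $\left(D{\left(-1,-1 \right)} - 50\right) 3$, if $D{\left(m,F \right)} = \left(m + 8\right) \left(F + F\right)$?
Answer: $-192$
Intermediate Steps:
$D{\left(m,F \right)} = 2 F \left(8 + m\right)$ ($D{\left(m,F \right)} = \left(8 + m\right) 2 F = 2 F \left(8 + m\right)$)
$\left(D{\left(-1,-1 \right)} - 50\right) 3 = \left(2 \left(-1\right) \left(8 - 1\right) - 50\right) 3 = \left(2 \left(-1\right) 7 - 50\right) 3 = \left(-14 - 50\right) 3 = \left(-64\right) 3 = -192$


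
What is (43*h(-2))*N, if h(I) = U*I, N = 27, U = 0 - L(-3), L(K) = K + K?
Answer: -13932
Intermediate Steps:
L(K) = 2*K
U = 6 (U = 0 - 2*(-3) = 0 - 1*(-6) = 0 + 6 = 6)
h(I) = 6*I
(43*h(-2))*N = (43*(6*(-2)))*27 = (43*(-12))*27 = -516*27 = -13932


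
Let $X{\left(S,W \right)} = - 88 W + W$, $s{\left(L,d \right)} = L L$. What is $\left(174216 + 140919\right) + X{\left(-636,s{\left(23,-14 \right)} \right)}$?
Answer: $269112$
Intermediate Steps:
$s{\left(L,d \right)} = L^{2}$
$X{\left(S,W \right)} = - 87 W$
$\left(174216 + 140919\right) + X{\left(-636,s{\left(23,-14 \right)} \right)} = \left(174216 + 140919\right) - 87 \cdot 23^{2} = 315135 - 46023 = 269112$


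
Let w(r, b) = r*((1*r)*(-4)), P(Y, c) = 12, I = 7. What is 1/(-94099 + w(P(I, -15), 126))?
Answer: -1/94675 ≈ -1.0562e-5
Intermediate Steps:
w(r, b) = -4*r**2 (w(r, b) = r*(r*(-4)) = r*(-4*r) = -4*r**2)
1/(-94099 + w(P(I, -15), 126)) = 1/(-94099 - 4*12**2) = 1/(-94099 - 4*144) = 1/(-94099 - 576) = 1/(-94675) = -1/94675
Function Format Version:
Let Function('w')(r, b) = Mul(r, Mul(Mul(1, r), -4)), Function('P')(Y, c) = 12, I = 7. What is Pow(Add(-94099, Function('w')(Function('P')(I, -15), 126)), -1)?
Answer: Rational(-1, 94675) ≈ -1.0562e-5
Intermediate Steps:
Function('w')(r, b) = Mul(-4, Pow(r, 2)) (Function('w')(r, b) = Mul(r, Mul(r, -4)) = Mul(r, Mul(-4, r)) = Mul(-4, Pow(r, 2)))
Pow(Add(-94099, Function('w')(Function('P')(I, -15), 126)), -1) = Pow(Add(-94099, Mul(-4, Pow(12, 2))), -1) = Pow(Add(-94099, Mul(-4, 144)), -1) = Pow(Add(-94099, -576), -1) = Pow(-94675, -1) = Rational(-1, 94675)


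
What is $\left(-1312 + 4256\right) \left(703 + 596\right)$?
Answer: $3824256$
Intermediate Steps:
$\left(-1312 + 4256\right) \left(703 + 596\right) = 2944 \cdot 1299 = 3824256$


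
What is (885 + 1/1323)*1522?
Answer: 1782042832/1323 ≈ 1.3470e+6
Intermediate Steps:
(885 + 1/1323)*1522 = (1170856/1323)*1522 = 1782042832/1323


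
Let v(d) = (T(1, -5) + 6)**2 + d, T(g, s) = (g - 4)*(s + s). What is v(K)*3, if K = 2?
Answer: 3894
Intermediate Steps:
T(g, s) = 2*s*(-4 + g) (T(g, s) = (-4 + g)*(2*s) = 2*s*(-4 + g))
v(d) = 1296 + d (v(d) = (2*(-5)*(-4 + 1) + 6)**2 + d = (2*(-5)*(-3) + 6)**2 + d = (30 + 6)**2 + d = 36**2 + d = 1296 + d)
v(K)*3 = (1296 + 2)*3 = 1298*3 = 3894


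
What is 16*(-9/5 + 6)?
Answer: 336/5 ≈ 67.200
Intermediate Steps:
16*(-9/5 + 6) = 16*(21/5) = 336/5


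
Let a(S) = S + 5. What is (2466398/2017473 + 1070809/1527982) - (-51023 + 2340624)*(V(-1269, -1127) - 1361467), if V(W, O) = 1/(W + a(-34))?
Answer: 52851289062855136023549641/16954643362173 ≈ 3.1172e+12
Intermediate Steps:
a(S) = 5 + S
V(W, O) = 1/(-29 + W) (V(W, O) = 1/(W + (5 - 34)) = 1/(W - 29) = 1/(-29 + W))
(2466398/2017473 + 1070809/1527982) - (-51023 + 2340624)*(V(-1269, -1127) - 1361467) = (2466398/2017473 + 1070809/1527982) - (-51023 + 2340624)*(1/(-29 - 1269) - 1361467) = (2466398*(1/2017473) + 1070809*(1/1527982)) - 2289601*(1/(-1298) - 1361467) = (2466398/2017473 + 1070809/1527982) - 2289601*(-1/1298 - 1361467) = 5928939994493/3082662429486 - 2289601*(-1767184167)/1298 = 5928939994493/3082662429486 - 1*(-4046146635947367/1298) = 5928939994493/3082662429486 + 4046146635947367/1298 = 52851289062855136023549641/16954643362173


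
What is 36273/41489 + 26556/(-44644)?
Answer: 129397482/463058729 ≈ 0.27944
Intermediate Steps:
36273/41489 + 26556/(-44644) = 36273*(1/41489) + 26556*(-1/44644) = 36273/41489 - 6639/11161 = 129397482/463058729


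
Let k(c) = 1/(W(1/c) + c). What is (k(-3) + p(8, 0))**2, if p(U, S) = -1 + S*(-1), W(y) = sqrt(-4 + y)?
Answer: (12 - I*sqrt(39))**2/(9 - I*sqrt(39))**2 ≈ 1.4762 + 0.38251*I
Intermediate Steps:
k(c) = 1/(c + sqrt(-4 + 1/c)) (k(c) = 1/(sqrt(-4 + 1/c) + c) = 1/(c + sqrt(-4 + 1/c)))
p(U, S) = -1 - S
(k(-3) + p(8, 0))**2 = (1/(-3 + sqrt(-4 + 1/(-3))) + (-1 - 1*0))**2 = (1/(-3 + sqrt(-4 - 1/3)) + (-1 + 0))**2 = (1/(-3 + sqrt(-13/3)) - 1)**2 = (1/(-3 + I*sqrt(39)/3) - 1)**2 = (-1 + 1/(-3 + I*sqrt(39)/3))**2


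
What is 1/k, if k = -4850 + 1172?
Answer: -1/3678 ≈ -0.00027189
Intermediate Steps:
k = -3678
1/k = 1/(-3678) = -1/3678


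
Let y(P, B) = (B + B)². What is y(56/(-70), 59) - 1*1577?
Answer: 12347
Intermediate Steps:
y(P, B) = 4*B² (y(P, B) = (2*B)² = 4*B²)
y(56/(-70), 59) - 1*1577 = 4*59² - 1*1577 = 4*3481 - 1577 = 13924 - 1577 = 12347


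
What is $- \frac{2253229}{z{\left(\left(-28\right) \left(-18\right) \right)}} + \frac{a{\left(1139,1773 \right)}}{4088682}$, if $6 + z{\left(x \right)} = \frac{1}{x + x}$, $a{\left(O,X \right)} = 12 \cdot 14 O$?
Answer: $\frac{1547739984352828}{4120710009} \approx 3.756 \cdot 10^{5}$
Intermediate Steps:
$a{\left(O,X \right)} = 168 O$
$z{\left(x \right)} = -6 + \frac{1}{2 x}$ ($z{\left(x \right)} = -6 + \frac{1}{x + x} = -6 + \frac{1}{2 x}$)
$- \frac{2253229}{z{\left(\left(-28\right) \left(-18\right) \right)}} + \frac{a{\left(1139,1773 \right)}}{4088682} = - \frac{2253229}{-6 + \frac{1}{2 \left(\left(-28\right) \left(-18\right)\right)}} + \frac{168 \cdot 1139}{4088682} = - \frac{2253229}{-6 + \frac{1}{2 \cdot 504}} + 191352 \cdot \frac{1}{4088682} = - \frac{2253229}{-6 + \frac{1}{2} \cdot \frac{1}{504}} + \frac{31892}{681447} = - \frac{2253229}{-6 + \frac{1}{1008}} + \frac{31892}{681447} = - \frac{2253229}{- \frac{6047}{1008}} + \frac{31892}{681447} = \left(-2253229\right) \left(- \frac{1008}{6047}\right) + \frac{31892}{681447} = \frac{2271254832}{6047} + \frac{31892}{681447} = \frac{1547739984352828}{4120710009}$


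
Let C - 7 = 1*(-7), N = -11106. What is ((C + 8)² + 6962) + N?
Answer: -4080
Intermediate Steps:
C = 0 (C = 7 + 1*(-7) = 7 - 7 = 0)
((C + 8)² + 6962) + N = ((0 + 8)² + 6962) - 11106 = (8² + 6962) - 11106 = (64 + 6962) - 11106 = 7026 - 11106 = -4080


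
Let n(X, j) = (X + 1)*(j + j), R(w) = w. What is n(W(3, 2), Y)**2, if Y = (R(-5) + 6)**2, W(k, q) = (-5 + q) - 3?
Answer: 100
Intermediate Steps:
W(k, q) = -8 + q
Y = 1 (Y = (-5 + 6)**2 = 1**2 = 1)
n(X, j) = 2*j*(1 + X) (n(X, j) = (1 + X)*(2*j) = 2*j*(1 + X))
n(W(3, 2), Y)**2 = (2*1*(1 + (-8 + 2)))**2 = (2*1*(1 - 6))**2 = (2*1*(-5))**2 = (-10)**2 = 100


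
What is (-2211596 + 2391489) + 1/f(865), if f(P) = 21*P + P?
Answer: 3423363791/19030 ≈ 1.7989e+5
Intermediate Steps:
f(P) = 22*P
(-2211596 + 2391489) + 1/f(865) = (-2211596 + 2391489) + 1/(22*865) = 179893 + 1/19030 = 3423363791/19030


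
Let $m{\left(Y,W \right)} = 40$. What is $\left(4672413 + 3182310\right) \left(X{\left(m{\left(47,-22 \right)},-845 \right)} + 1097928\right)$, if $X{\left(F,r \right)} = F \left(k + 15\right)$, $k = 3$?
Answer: $8629575714504$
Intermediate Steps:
$X{\left(F,r \right)} = 18 F$ ($X{\left(F,r \right)} = F \left(3 + 15\right) = F 18 = 18 F$)
$\left(4672413 + 3182310\right) \left(X{\left(m{\left(47,-22 \right)},-845 \right)} + 1097928\right) = \left(4672413 + 3182310\right) \left(18 \cdot 40 + 1097928\right) = 7854723 \left(720 + 1097928\right) = 7854723 \cdot 1098648 = 8629575714504$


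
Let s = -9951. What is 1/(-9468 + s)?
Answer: -1/19419 ≈ -5.1496e-5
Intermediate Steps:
1/(-9468 + s) = 1/(-9468 - 9951) = 1/(-19419) = -1/19419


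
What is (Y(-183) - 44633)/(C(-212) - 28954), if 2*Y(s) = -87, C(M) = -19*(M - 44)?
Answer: 8123/4380 ≈ 1.8546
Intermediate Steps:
C(M) = 836 - 19*M (C(M) = -19*(-44 + M) = 836 - 19*M)
Y(s) = -87/2 (Y(s) = (½)*(-87) = -87/2)
(Y(-183) - 44633)/(C(-212) - 28954) = (-87/2 - 44633)/((836 - 19*(-212)) - 28954) = -89353/(2*((836 + 4028) - 28954)) = -89353/(2*(4864 - 28954)) = -89353/2/(-24090) = -89353/2*(-1/24090) = 8123/4380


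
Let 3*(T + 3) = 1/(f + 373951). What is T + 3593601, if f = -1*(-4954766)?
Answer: 57447800261299/15986151 ≈ 3.5936e+6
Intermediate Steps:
f = 4954766
T = -47958452/15986151 (T = -3 + 1/(3*(4954766 + 373951)) = -3 + (⅓)/5328717 = -3 + (⅓)*(1/5328717) = -3 + 1/15986151 = -47958452/15986151 ≈ -3.0000)
T + 3593601 = -47958452/15986151 + 3593601 = 57447800261299/15986151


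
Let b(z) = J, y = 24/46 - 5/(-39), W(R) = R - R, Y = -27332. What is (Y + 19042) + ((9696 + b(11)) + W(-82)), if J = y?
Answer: 1261765/897 ≈ 1406.7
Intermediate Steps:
W(R) = 0
y = 583/897 (y = 24*(1/46) - 5*(-1/39) = 12/23 + 5/39 = 583/897 ≈ 0.64994)
J = 583/897 ≈ 0.64994
b(z) = 583/897
(Y + 19042) + ((9696 + b(11)) + W(-82)) = (-27332 + 19042) + ((9696 + 583/897) + 0) = -8290 + (8697895/897 + 0) = -8290 + 8697895/897 = 1261765/897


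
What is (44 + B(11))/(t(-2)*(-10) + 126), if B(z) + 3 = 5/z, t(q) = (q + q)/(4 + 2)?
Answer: 684/2189 ≈ 0.31247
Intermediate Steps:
t(q) = q/3 (t(q) = (2*q)/6 = (2*q)*(⅙) = q/3)
B(z) = -3 + 5/z
(44 + B(11))/(t(-2)*(-10) + 126) = (44 + (-3 + 5/11))/(((⅓)*(-2))*(-10) + 126) = (44 + (-3 + 5*(1/11)))/(-⅔*(-10) + 126) = (44 + (-3 + 5/11))/(20/3 + 126) = (44 - 28/11)/(398/3) = (456/11)*(3/398) = 684/2189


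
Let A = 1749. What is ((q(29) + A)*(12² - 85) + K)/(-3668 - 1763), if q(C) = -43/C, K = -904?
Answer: -2963786/157499 ≈ -18.818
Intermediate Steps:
((q(29) + A)*(12² - 85) + K)/(-3668 - 1763) = ((-43/29 + 1749)*(12² - 85) - 904)/(-3668 - 1763) = ((-43*1/29 + 1749)*(144 - 85) - 904)/(-5431) = ((-43/29 + 1749)*59 - 904)*(-1/5431) = ((50678/29)*59 - 904)*(-1/5431) = (2990002/29 - 904)*(-1/5431) = (2963786/29)*(-1/5431) = -2963786/157499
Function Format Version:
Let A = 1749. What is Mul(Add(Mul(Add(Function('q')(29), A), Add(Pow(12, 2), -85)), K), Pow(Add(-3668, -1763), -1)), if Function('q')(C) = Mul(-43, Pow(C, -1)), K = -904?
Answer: Rational(-2963786, 157499) ≈ -18.818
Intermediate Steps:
Mul(Add(Mul(Add(Function('q')(29), A), Add(Pow(12, 2), -85)), K), Pow(Add(-3668, -1763), -1)) = Mul(Add(Mul(Add(Mul(-43, Pow(29, -1)), 1749), Add(Pow(12, 2), -85)), -904), Pow(Add(-3668, -1763), -1)) = Mul(Add(Mul(Add(Mul(-43, Rational(1, 29)), 1749), Add(144, -85)), -904), Pow(-5431, -1)) = Mul(Add(Mul(Add(Rational(-43, 29), 1749), 59), -904), Rational(-1, 5431)) = Mul(Add(Mul(Rational(50678, 29), 59), -904), Rational(-1, 5431)) = Mul(Add(Rational(2990002, 29), -904), Rational(-1, 5431)) = Mul(Rational(2963786, 29), Rational(-1, 5431)) = Rational(-2963786, 157499)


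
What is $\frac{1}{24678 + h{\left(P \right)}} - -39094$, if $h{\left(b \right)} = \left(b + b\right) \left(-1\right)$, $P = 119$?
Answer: $\frac{955457361}{24440} \approx 39094.0$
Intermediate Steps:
$h{\left(b \right)} = - 2 b$ ($h{\left(b \right)} = 2 b \left(-1\right) = - 2 b$)
$\frac{1}{24678 + h{\left(P \right)}} - -39094 = \frac{1}{24678 - 238} - -39094 = \frac{1}{24678 - 238} + 39094 = \frac{1}{24440} + 39094 = \frac{955457361}{24440}$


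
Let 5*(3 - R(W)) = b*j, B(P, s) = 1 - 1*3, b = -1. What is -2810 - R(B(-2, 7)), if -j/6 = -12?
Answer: -14137/5 ≈ -2827.4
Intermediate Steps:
j = 72 (j = -6*(-12) = 72)
B(P, s) = -2 (B(P, s) = 1 - 3 = -2)
R(W) = 87/5 (R(W) = 3 - (-1)*72/5 = 3 - 1/5*(-72) = 3 + 72/5 = 87/5)
-2810 - R(B(-2, 7)) = -2810 - 1*87/5 = -2810 - 87/5 = -14137/5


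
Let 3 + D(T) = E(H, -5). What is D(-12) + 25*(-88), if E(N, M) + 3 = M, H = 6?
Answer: -2211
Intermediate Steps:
E(N, M) = -3 + M
D(T) = -11 (D(T) = -3 + (-3 - 5) = -3 - 8 = -11)
D(-12) + 25*(-88) = -11 + 25*(-88) = -11 - 2200 = -2211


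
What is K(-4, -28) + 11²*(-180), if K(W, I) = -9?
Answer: -21789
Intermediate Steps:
K(-4, -28) + 11²*(-180) = -9 + 11²*(-180) = -9 + 121*(-180) = -9 - 21780 = -21789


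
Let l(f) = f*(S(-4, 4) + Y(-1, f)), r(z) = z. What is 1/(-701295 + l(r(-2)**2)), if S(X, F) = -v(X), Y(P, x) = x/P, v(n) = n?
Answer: -1/701295 ≈ -1.4259e-6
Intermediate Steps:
S(X, F) = -X
l(f) = f*(4 - f) (l(f) = f*(-1*(-4) + f/(-1)) = f*(4 + f*(-1)) = f*(4 - f))
1/(-701295 + l(r(-2)**2)) = 1/(-701295 + (-2)**2*(4 - 1*(-2)**2)) = 1/(-701295 + 4*(4 - 1*4)) = 1/(-701295 + 4*(4 - 4)) = 1/(-701295 + 4*0) = 1/(-701295 + 0) = 1/(-701295) = -1/701295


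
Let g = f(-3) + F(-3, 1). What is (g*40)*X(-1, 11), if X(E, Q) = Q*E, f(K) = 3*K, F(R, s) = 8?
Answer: 440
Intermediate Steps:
X(E, Q) = E*Q
g = -1 (g = 3*(-3) + 8 = -9 + 8 = -1)
(g*40)*X(-1, 11) = (-1*40)*(-1*11) = -40*(-11) = 440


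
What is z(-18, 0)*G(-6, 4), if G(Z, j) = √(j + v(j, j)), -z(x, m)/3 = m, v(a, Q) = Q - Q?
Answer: 0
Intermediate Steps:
v(a, Q) = 0
z(x, m) = -3*m
G(Z, j) = √j (G(Z, j) = √(j + 0) = √j)
z(-18, 0)*G(-6, 4) = (-3*0)*√4 = 0*2 = 0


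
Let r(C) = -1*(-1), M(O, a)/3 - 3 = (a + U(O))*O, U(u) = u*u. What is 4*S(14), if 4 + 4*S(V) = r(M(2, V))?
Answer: -3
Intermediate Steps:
U(u) = u²
M(O, a) = 9 + 3*O*(a + O²) (M(O, a) = 9 + 3*((a + O²)*O) = 9 + 3*(O*(a + O²)) = 9 + 3*O*(a + O²))
r(C) = 1
S(V) = -¾ (S(V) = -1 + (¼)*1 = -1 + ¼ = -¾)
4*S(14) = 4*(-¾) = -3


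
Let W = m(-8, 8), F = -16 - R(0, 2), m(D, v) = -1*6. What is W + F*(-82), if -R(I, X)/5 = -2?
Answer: 2126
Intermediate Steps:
R(I, X) = 10 (R(I, X) = -5*(-2) = 10)
m(D, v) = -6
F = -26 (F = -16 - 1*10 = -16 - 10 = -26)
W = -6
W + F*(-82) = -6 - 26*(-82) = -6 + 2132 = 2126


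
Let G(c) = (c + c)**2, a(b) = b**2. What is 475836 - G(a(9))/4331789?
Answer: 2061221124360/4331789 ≈ 4.7584e+5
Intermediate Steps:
G(c) = 4*c**2 (G(c) = (2*c)**2 = 4*c**2)
475836 - G(a(9))/4331789 = 475836 - 4*(9**2)**2/4331789 = 475836 - 4*81**2/4331789 = 475836 - 4*6561/4331789 = 475836 - 26244/4331789 = 2061221124360/4331789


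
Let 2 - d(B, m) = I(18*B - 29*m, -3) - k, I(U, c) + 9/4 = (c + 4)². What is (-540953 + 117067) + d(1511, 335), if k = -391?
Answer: -1697095/4 ≈ -4.2427e+5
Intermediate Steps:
I(U, c) = -9/4 + (4 + c)² (I(U, c) = -9/4 + (c + 4)² = -9/4 + (4 + c)²)
d(B, m) = -1551/4 (d(B, m) = 2 - ((-9/4 + (4 - 3)²) - 1*(-391)) = 2 - ((-9/4 + 1²) + 391) = 2 - ((-9/4 + 1) + 391) = 2 - (-5/4 + 391) = 2 - 1*1559/4 = 2 - 1559/4 = -1551/4)
(-540953 + 117067) + d(1511, 335) = (-540953 + 117067) - 1551/4 = -423886 - 1551/4 = -1697095/4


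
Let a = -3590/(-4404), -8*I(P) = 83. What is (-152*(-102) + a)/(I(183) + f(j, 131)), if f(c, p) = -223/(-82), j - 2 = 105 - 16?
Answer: -5599222892/2764611 ≈ -2025.3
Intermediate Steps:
I(P) = -83/8 (I(P) = -1/8*83 = -83/8)
j = 91 (j = 2 + (105 - 16) = 2 + 89 = 91)
a = 1795/2202 (a = -3590*(-1/4404) = 1795/2202 ≈ 0.81517)
f(c, p) = 223/82 (f(c, p) = -223*(-1/82) = 223/82)
(-152*(-102) + a)/(I(183) + f(j, 131)) = (-152*(-102) + 1795/2202)/(-83/8 + 223/82) = (15504 + 1795/2202)/(-2511/328) = (34141603/2202)*(-328/2511) = -5599222892/2764611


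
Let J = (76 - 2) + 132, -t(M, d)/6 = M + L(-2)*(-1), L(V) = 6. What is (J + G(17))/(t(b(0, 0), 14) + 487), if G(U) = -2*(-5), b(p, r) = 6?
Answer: 216/487 ≈ 0.44353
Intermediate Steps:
t(M, d) = 36 - 6*M (t(M, d) = -6*(M + 6*(-1)) = -6*(M - 6) = -6*(-6 + M) = 36 - 6*M)
G(U) = 10
J = 206 (J = 74 + 132 = 206)
(J + G(17))/(t(b(0, 0), 14) + 487) = (206 + 10)/((36 - 6*6) + 487) = 216/((36 - 36) + 487) = 216/(0 + 487) = 216/487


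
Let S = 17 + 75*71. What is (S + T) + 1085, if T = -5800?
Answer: 627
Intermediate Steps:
S = 5342 (S = 17 + 5325 = 5342)
(S + T) + 1085 = (5342 - 5800) + 1085 = -458 + 1085 = 627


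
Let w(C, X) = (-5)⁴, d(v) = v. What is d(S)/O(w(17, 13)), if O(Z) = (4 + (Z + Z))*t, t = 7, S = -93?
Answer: -31/2926 ≈ -0.010595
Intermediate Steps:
w(C, X) = 625
O(Z) = 28 + 14*Z (O(Z) = (4 + (Z + Z))*7 = (4 + 2*Z)*7 = 28 + 14*Z)
d(S)/O(w(17, 13)) = -93/(28 + 14*625) = -93/(28 + 8750) = -93/8778 = -93*1/8778 = -31/2926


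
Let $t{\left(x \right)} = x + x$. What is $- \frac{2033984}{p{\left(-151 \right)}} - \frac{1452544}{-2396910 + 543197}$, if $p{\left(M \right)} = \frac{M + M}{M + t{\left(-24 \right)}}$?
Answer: $- \frac{375156827633760}{279910663} \approx -1.3403 \cdot 10^{6}$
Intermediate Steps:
$t{\left(x \right)} = 2 x$
$p{\left(M \right)} = \frac{2 M}{-48 + M}$ ($p{\left(M \right)} = \frac{M + M}{M + 2 \left(-24\right)} = \frac{2 M}{M - 48} = \frac{2 M}{-48 + M}$)
$- \frac{2033984}{p{\left(-151 \right)}} - \frac{1452544}{-2396910 + 543197} = - \frac{2033984}{2 \left(-151\right) \frac{1}{-48 - 151}} - \frac{1452544}{-2396910 + 543197} = - \frac{2033984}{2 \left(-151\right) \frac{1}{-199}} - \frac{1452544}{-1853713} = - \frac{2033984}{2 \left(-151\right) \left(- \frac{1}{199}\right)} - - \frac{1452544}{1853713} = - \frac{2033984}{\frac{302}{199}} + \frac{1452544}{1853713} = \left(-2033984\right) \frac{199}{302} + \frac{1452544}{1853713} = - \frac{202381408}{151} + \frac{1452544}{1853713} = - \frac{375156827633760}{279910663}$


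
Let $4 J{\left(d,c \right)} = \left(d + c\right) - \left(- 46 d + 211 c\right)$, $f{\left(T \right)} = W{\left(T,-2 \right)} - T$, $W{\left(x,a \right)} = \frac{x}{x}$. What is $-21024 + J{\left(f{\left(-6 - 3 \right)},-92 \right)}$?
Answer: $- \frac{32153}{2} \approx -16077.0$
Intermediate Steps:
$W{\left(x,a \right)} = 1$
$f{\left(T \right)} = 1 - T$
$J{\left(d,c \right)} = - \frac{105 c}{2} + \frac{47 d}{4}$ ($J{\left(d,c \right)} = \frac{\left(d + c\right) - \left(- 46 d + 211 c\right)}{4} = \frac{\left(c + d\right) - \left(- 46 d + 211 c\right)}{4} = \frac{- 210 c + 47 d}{4} = - \frac{105 c}{2} + \frac{47 d}{4}$)
$-21024 + J{\left(f{\left(-6 - 3 \right)},-92 \right)} = -21024 + \left(\left(- \frac{105}{2}\right) \left(-92\right) + \frac{47 \left(1 - \left(-6 - 3\right)\right)}{4}\right) = -21024 + \left(4830 + \frac{47 \left(1 - -9\right)}{4}\right) = -21024 + \left(4830 + \frac{47 \left(1 + 9\right)}{4}\right) = -21024 + \left(4830 + \frac{47}{4} \cdot 10\right) = -21024 + \left(4830 + \frac{235}{2}\right) = -21024 + \frac{9895}{2} = - \frac{32153}{2}$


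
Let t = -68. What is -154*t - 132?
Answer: 10340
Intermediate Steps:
-154*t - 132 = -154*(-68) - 132 = 10472 - 132 = 10340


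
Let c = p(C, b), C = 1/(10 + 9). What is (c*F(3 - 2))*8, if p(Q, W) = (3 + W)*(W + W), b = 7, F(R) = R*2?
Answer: 2240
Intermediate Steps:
F(R) = 2*R
C = 1/19 ≈ 0.052632
p(Q, W) = 2*W*(3 + W) (p(Q, W) = (3 + W)*(2*W) = 2*W*(3 + W))
c = 140 (c = 2*7*(3 + 7) = 2*7*10 = 140)
(c*F(3 - 2))*8 = (140*(2*(3 - 2)))*8 = (140*(2*1))*8 = (140*2)*8 = 280*8 = 2240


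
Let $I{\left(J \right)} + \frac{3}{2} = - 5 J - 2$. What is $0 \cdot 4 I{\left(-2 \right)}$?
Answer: $0$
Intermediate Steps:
$I{\left(J \right)} = - \frac{7}{2} - 5 J$ ($I{\left(J \right)} = - \frac{3}{2} - \left(2 + 5 J\right) = - \frac{7}{2} - 5 J$)
$0 \cdot 4 I{\left(-2 \right)} = 0 \cdot 4 \left(- \frac{7}{2} - -10\right) = 0 \left(- \frac{7}{2} + 10\right) = 0 \cdot \frac{13}{2} = 0$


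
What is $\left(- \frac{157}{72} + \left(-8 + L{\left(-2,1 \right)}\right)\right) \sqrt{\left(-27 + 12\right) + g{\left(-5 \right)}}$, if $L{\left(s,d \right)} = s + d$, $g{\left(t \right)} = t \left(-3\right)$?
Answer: $0$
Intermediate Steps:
$g{\left(t \right)} = - 3 t$
$L{\left(s,d \right)} = d + s$
$\left(- \frac{157}{72} + \left(-8 + L{\left(-2,1 \right)}\right)\right) \sqrt{\left(-27 + 12\right) + g{\left(-5 \right)}} = \left(- \frac{157}{72} + \left(-8 + \left(1 - 2\right)\right)\right) \sqrt{\left(-27 + 12\right) - -15} = \left(\left(-157\right) \frac{1}{72} - 9\right) \sqrt{-15 + 15} = \left(- \frac{157}{72} - 9\right) \sqrt{0} = \left(- \frac{805}{72}\right) 0 = 0$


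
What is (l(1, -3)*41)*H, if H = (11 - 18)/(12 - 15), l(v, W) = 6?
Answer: 574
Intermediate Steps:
H = 7/3 (H = -7/(-3) = -7*(-1/3) = 7/3 ≈ 2.3333)
(l(1, -3)*41)*H = (6*41)*(7/3) = 246*(7/3) = 574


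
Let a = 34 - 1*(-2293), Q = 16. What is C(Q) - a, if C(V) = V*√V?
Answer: -2263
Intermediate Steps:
C(V) = V^(3/2)
a = 2327 (a = 34 + 2293 = 2327)
C(Q) - a = 16^(3/2) - 1*2327 = 64 - 2327 = -2263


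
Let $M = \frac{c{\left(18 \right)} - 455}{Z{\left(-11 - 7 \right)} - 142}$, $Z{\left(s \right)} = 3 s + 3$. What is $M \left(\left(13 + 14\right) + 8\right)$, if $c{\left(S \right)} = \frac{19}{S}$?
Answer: $\frac{285985}{3474} \approx 82.322$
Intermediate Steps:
$Z{\left(s \right)} = 3 + 3 s$
$M = \frac{8171}{3474}$ ($M = \frac{\frac{19}{18} - 455}{\left(3 + 3 \left(-11 - 7\right)\right) - 142} = \frac{19 \cdot \frac{1}{18} - 455}{\left(3 + 3 \left(-18\right)\right) - 142} = \frac{\frac{19}{18} - 455}{\left(3 - 54\right) - 142} = - \frac{8171}{18 \left(-51 - 142\right)} = - \frac{8171}{18 \left(-193\right)} = \left(- \frac{8171}{18}\right) \left(- \frac{1}{193}\right) = \frac{8171}{3474} \approx 2.352$)
$M \left(\left(13 + 14\right) + 8\right) = \frac{8171 \left(\left(13 + 14\right) + 8\right)}{3474} = \frac{8171 \left(27 + 8\right)}{3474} = \frac{8171}{3474} \cdot 35 = \frac{285985}{3474}$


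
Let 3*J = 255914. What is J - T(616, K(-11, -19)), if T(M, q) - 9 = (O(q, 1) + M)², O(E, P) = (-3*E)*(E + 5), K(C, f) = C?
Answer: -268285/3 ≈ -89428.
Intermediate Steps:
J = 255914/3 (J = (⅓)*255914 = 255914/3 ≈ 85305.)
O(E, P) = -3*E*(5 + E) (O(E, P) = (-3*E)*(5 + E) = -3*E*(5 + E))
T(M, q) = 9 + (M - 3*q*(5 + q))² (T(M, q) = 9 + (-3*q*(5 + q) + M)² = 9 + (M - 3*q*(5 + q))²)
J - T(616, K(-11, -19)) = 255914/3 - (9 + (616 - 3*(-11)*(5 - 11))²) = 255914/3 - (9 + (616 - 3*(-11)*(-6))²) = 255914/3 - (9 + (616 - 198)²) = 255914/3 - (9 + 418²) = 255914/3 - (9 + 174724) = 255914/3 - 1*174733 = 255914/3 - 174733 = -268285/3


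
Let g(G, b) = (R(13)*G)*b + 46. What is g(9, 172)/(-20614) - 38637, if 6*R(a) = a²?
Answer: -36204853/937 ≈ -38639.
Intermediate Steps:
R(a) = a²/6
g(G, b) = 46 + 169*G*b/6 (g(G, b) = (((⅙)*13²)*G)*b + 46 = (((⅙)*169)*G)*b + 46 = (169*G/6)*b + 46 = 169*G*b/6 + 46 = 46 + 169*G*b/6)
g(9, 172)/(-20614) - 38637 = (46 + (169/6)*9*172)/(-20614) - 38637 = (46 + 43602)*(-1/20614) - 38637 = 43648*(-1/20614) - 38637 = -1984/937 - 38637 = -36204853/937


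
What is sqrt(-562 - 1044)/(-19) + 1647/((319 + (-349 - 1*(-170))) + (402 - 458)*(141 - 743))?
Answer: 549/11284 - I*sqrt(1606)/19 ≈ 0.048653 - 2.1092*I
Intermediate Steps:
sqrt(-562 - 1044)/(-19) + 1647/((319 + (-349 - 1*(-170))) + (402 - 458)*(141 - 743)) = sqrt(-1606)*(-1/19) + 1647/((319 + (-349 + 170)) - 56*(-602)) = (I*sqrt(1606))*(-1/19) + 1647/((319 - 179) + 33712) = -I*sqrt(1606)/19 + 1647/(140 + 33712) = -I*sqrt(1606)/19 + 1647/33852 = -I*sqrt(1606)/19 + 1647*(1/33852) = -I*sqrt(1606)/19 + 549/11284 = 549/11284 - I*sqrt(1606)/19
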